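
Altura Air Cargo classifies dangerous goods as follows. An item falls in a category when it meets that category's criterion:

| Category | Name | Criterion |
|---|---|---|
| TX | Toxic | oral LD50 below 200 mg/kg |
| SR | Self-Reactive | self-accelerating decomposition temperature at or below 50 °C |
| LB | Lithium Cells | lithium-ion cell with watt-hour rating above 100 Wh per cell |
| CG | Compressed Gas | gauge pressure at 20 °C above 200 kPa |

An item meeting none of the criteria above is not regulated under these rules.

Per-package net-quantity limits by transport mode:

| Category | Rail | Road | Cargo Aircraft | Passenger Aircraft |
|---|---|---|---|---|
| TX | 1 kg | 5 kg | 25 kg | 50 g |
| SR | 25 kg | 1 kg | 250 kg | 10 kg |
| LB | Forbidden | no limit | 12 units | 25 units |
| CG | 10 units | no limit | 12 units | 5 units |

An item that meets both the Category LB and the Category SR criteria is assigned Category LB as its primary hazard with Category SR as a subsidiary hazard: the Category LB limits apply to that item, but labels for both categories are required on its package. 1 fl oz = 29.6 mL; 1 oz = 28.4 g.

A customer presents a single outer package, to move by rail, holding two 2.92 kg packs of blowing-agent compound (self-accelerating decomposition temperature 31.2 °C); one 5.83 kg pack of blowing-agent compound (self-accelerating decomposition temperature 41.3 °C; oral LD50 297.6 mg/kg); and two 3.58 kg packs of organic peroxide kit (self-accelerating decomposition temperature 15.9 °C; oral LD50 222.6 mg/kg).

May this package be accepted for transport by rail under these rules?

The blowing-agent compound has self-accelerating decomposition temperature 31.2 °C, which is ≤ 50 °C, so it is Category SR (Self-Reactive).
The blowing-agent compound has self-accelerating decomposition temperature 41.3 °C, which is ≤ 50 °C, so it is Category SR (Self-Reactive).
The organic peroxide kit has self-accelerating decomposition temperature 15.9 °C, which is ≤ 50 °C, so it is Category SR (Self-Reactive).
Category SR net quantity: (two 2.92 kg packs = 5.84 kg) + 5.83 kg + (two 3.58 kg packs = 7.16 kg) = 18.83 kg.
18.83 kg ≤ 25 kg (rail limit, Category SR) — within limit.

Yes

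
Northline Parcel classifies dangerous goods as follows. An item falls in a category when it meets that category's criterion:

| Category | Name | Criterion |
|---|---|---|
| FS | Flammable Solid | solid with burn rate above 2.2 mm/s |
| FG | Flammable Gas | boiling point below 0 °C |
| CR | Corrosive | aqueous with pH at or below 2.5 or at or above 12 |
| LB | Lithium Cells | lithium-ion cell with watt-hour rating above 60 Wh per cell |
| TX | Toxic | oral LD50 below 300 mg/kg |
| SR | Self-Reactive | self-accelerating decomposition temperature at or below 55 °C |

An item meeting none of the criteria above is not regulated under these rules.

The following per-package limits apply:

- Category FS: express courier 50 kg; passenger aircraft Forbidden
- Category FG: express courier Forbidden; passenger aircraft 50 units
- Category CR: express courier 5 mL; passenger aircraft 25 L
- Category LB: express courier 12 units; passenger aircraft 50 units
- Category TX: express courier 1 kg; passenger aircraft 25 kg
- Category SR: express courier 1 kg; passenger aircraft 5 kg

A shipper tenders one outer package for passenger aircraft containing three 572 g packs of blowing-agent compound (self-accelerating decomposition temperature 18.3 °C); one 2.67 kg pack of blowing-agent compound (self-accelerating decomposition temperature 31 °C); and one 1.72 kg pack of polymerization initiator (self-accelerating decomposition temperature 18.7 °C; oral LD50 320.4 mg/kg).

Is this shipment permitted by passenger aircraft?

Blowing-agent compound: self-accelerating decomposition temperature 18.3 °C ≤ 55 °C → Category SR (Self-Reactive).
Self-accelerating decomposition temperature 31 °C meets the Category SR criterion (Self-Reactive), so the blowing-agent compound is Category SR.
With self-accelerating decomposition temperature 18.7 °C (≤ 55 °C), the polymerization initiator falls in Category SR.
Total Category SR: (three 572 g packs = 1.716 kg) + 2.67 kg + 1.72 kg = 6.106 kg.
6.106 kg > 5 kg (passenger aircraft limit, Category SR) — over the limit.

No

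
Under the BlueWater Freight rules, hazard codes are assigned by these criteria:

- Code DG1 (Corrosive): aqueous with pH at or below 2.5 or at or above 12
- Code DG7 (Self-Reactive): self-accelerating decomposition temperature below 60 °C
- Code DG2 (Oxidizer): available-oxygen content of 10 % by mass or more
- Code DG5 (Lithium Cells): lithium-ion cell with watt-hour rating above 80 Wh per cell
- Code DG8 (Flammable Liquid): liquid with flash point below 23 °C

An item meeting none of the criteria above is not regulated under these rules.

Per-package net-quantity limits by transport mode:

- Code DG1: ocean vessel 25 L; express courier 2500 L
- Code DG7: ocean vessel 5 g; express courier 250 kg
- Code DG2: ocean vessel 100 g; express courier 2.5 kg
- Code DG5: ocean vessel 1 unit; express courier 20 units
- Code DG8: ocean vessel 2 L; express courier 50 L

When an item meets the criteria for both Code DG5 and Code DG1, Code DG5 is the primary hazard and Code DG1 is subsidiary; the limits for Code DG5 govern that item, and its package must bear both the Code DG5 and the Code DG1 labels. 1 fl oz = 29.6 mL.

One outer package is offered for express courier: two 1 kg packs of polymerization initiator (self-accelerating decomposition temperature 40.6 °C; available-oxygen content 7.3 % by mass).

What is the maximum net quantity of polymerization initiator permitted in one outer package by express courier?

250 kg

Self-accelerating decomposition temperature 40.6 °C meets the Code DG7 criterion (Self-Reactive), so the polymerization initiator is Code DG7.
The express courier limit for Code DG7 is 250 kg.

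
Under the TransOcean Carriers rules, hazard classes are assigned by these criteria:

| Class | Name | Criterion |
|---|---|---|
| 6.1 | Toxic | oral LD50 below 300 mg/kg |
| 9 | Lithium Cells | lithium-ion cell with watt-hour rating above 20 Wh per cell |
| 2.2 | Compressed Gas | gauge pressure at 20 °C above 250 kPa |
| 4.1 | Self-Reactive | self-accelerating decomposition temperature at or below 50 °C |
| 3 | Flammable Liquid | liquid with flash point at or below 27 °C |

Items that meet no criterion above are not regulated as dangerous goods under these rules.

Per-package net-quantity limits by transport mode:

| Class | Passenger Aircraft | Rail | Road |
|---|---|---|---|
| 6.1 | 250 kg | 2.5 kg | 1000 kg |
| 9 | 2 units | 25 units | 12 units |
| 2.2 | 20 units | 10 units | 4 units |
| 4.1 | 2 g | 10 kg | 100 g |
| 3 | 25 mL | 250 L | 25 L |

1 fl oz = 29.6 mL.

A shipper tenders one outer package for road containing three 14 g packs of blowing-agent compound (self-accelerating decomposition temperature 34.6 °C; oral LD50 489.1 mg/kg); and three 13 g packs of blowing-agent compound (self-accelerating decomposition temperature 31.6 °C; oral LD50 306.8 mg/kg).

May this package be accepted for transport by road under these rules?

Self-accelerating decomposition temperature 34.6 °C meets the Class 4.1 criterion (Self-Reactive), so the blowing-agent compound is Class 4.1.
Blowing-agent compound: self-accelerating decomposition temperature 31.6 °C ≤ 50 °C → Class 4.1 (Self-Reactive).
Class 4.1 net quantity: (three 14 g packs = 42 g) + (three 13 g packs = 39 g) = 81 g.
That is within the Class 4.1 road limit of 100 g.

Yes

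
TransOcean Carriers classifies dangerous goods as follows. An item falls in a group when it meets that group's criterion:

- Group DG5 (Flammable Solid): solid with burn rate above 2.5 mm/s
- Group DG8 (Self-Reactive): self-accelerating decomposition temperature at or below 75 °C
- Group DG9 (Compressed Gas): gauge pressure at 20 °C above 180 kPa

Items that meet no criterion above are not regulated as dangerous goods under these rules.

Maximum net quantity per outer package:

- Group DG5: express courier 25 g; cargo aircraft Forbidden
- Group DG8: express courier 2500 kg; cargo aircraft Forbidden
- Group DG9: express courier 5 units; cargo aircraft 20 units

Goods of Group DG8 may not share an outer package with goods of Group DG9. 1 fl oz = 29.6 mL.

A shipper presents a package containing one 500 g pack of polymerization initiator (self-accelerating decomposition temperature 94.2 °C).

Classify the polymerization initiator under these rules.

Not regulated

self-accelerating decomposition temperature 94.2 °C is not below 75 °C, so Group DG8 does not apply.
No criterion is met, so the item is not regulated.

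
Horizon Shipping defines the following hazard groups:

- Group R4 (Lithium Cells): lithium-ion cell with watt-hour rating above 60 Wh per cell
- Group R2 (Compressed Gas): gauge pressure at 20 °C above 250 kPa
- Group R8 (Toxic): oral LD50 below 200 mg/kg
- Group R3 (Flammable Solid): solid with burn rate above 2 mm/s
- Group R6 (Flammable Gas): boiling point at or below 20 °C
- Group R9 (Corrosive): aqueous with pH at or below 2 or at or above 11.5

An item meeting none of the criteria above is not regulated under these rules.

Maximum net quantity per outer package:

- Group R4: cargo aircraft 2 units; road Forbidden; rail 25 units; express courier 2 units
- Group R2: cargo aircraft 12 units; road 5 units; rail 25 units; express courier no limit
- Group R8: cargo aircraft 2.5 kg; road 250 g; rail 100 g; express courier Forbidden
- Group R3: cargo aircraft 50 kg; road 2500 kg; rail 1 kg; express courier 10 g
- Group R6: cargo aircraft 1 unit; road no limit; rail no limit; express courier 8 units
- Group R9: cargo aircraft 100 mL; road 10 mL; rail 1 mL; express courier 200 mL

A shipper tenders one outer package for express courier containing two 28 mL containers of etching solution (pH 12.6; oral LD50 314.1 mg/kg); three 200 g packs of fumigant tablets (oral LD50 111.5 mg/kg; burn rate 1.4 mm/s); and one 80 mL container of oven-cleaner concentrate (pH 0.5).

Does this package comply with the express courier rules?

pH 12.6 meets the Group R9 criterion (Corrosive), so the etching solution is Group R9.
Oral LD50 111.5 mg/kg meets the Group R8 criterion (Toxic), so the fumigant tablets are Group R8.
The oven-cleaner concentrate has pH 0.5, which is ≤ 2, so it is Group R9 (Corrosive).
Total Group R9: (two 28 mL containers = 56 mL) + 80 mL = 136 mL.
That is within the Group R9 express courier limit of 200 mL.
Group R8 quantity: three 200 g packs = 600 g.
Group R8 is Forbidden by express courier.

No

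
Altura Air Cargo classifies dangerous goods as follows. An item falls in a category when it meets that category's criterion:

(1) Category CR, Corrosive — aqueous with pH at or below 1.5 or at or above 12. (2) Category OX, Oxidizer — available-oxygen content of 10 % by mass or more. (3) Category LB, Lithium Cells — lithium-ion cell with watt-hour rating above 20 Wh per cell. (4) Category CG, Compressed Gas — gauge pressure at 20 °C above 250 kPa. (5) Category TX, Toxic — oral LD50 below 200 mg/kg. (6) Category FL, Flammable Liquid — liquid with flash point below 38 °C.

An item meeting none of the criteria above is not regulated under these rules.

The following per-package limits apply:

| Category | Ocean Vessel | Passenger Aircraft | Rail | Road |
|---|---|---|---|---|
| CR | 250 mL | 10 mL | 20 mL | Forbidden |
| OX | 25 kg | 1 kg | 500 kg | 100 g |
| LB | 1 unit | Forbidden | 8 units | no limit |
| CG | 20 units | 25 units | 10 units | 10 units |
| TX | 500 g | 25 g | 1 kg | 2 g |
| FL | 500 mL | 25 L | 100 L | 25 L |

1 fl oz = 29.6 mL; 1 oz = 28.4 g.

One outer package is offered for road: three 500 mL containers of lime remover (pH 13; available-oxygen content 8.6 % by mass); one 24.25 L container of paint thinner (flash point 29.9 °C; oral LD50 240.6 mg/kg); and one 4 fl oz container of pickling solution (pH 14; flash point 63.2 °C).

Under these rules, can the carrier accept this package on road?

With pH 13 (≥ 12), the lime remover falls in Category CR.
Flash point 29.9 °C meets the Category FL criterion (Flammable Liquid), so the paint thinner is Category FL.
The pickling solution has pH 14, which is ≥ 12, so it is Category CR (Corrosive).
Total Category CR: (three 500 mL containers = 1.5 L) + (one 4 fl oz container = 118.4 mL) = 1618.4 mL.
By road, Category CR is Forbidden regardless of quantity.
Category FL quantity: 24.25 L.
24.25 L is within the road limit of 25 L for Category FL.

No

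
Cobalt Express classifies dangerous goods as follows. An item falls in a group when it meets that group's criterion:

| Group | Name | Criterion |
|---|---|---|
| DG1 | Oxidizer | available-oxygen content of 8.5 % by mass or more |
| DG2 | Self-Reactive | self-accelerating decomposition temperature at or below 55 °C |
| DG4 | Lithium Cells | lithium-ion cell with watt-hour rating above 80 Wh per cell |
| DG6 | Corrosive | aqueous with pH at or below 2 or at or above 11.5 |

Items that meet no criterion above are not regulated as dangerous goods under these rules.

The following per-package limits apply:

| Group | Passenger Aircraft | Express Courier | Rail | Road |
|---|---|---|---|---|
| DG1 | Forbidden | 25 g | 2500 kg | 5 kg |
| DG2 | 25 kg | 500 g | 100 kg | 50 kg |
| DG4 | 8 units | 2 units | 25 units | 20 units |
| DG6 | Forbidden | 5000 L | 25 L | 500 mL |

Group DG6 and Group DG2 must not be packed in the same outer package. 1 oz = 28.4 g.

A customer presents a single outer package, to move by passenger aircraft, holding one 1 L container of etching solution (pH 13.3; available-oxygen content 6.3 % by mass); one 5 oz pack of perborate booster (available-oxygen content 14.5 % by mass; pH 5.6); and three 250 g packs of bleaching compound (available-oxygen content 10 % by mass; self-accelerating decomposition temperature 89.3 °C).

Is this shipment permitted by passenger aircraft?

The etching solution has pH 13.3, which is ≥ 11.5, so it is Group DG6 (Corrosive).
With available-oxygen content 14.5 % by mass (≥ 8.5 % by mass), the perborate booster falls in Group DG1.
Available-oxygen content 10 % by mass meets the Group DG1 criterion (Oxidizer), so the bleaching compound is Group DG1.
Total Group DG1: (one 5 oz pack = 142 g) + (three 250 g packs = 750 g) = 892 g.
By passenger aircraft, Group DG1 is Forbidden regardless of quantity.
Group DG6 quantity: 1 L.
By passenger aircraft, Group DG6 is Forbidden regardless of quantity.
The segregation rule (Group DG6 with Group DG2) does not apply to Group DG1 with Group DG6.

No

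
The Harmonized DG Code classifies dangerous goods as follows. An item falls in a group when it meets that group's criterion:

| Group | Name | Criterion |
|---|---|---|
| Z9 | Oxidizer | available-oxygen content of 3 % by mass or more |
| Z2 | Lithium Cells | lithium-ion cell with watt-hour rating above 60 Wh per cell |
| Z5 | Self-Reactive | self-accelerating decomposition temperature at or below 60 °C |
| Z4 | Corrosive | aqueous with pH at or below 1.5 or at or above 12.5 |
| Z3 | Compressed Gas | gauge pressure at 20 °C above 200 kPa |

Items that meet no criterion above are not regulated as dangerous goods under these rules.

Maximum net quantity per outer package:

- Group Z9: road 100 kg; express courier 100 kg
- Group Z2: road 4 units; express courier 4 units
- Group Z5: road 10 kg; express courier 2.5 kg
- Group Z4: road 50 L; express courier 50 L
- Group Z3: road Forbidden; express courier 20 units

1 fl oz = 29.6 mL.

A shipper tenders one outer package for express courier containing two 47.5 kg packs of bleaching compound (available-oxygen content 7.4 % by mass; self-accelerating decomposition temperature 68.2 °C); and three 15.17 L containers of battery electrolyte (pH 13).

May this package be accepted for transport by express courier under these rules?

Bleaching compound: available-oxygen content 7.4 % by mass ≥ 3 % by mass → Group Z9 (Oxidizer).
The battery electrolyte has pH 13, which is ≥ 12.5, so it is Group Z4 (Corrosive).
Group Z9 quantity: two 47.5 kg packs = 95 kg.
95 kg ≤ 100 kg (express courier limit, Group Z9) — within limit.
Group Z4 quantity: three 15.17 L containers = 45.51 L.
That is within the Group Z4 express courier limit of 50 L.
Every hazard group is within its express courier limit and no segregation rule is violated.

Yes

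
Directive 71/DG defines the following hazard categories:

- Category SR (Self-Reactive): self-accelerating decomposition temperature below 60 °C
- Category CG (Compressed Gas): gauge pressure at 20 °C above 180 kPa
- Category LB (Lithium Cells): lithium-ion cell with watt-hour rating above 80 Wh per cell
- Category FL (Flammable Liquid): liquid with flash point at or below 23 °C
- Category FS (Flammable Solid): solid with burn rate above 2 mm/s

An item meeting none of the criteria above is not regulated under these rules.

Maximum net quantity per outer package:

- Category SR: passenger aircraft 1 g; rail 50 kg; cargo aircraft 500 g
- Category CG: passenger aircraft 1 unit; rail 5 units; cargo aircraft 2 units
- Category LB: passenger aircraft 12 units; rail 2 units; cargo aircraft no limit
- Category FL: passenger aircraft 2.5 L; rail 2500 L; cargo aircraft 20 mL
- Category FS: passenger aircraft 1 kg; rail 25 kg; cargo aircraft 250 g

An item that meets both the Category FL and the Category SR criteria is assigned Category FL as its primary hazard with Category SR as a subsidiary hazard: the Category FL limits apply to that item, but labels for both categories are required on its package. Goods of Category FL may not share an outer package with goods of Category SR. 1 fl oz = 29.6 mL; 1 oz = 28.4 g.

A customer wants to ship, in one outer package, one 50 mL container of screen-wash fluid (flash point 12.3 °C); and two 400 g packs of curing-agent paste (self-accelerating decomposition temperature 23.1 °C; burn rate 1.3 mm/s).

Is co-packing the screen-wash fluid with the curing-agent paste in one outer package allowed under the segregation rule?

Flash point 12.3 °C meets the Category FL criterion (Flammable Liquid), so the screen-wash fluid is Category FL.
Curing-agent paste: self-accelerating decomposition temperature 23.1 °C < 60 °C → Category SR (Self-Reactive).
Category FL and Category SR may not share an outer package.

No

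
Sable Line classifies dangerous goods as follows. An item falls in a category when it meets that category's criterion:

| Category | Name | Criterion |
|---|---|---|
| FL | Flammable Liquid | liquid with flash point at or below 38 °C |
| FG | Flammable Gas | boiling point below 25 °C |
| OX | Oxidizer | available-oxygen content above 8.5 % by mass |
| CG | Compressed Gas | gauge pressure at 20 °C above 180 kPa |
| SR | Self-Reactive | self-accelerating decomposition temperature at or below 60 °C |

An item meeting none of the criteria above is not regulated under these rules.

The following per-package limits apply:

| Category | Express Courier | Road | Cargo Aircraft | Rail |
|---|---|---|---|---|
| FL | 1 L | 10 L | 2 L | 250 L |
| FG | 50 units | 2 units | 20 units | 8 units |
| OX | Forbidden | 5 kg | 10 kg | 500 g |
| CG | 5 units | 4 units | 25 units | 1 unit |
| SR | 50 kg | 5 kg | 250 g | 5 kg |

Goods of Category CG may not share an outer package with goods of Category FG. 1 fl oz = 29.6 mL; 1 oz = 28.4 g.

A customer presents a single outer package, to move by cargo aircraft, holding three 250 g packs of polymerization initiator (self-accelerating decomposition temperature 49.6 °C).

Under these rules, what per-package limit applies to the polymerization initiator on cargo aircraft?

250 g

The polymerization initiator has self-accelerating decomposition temperature 49.6 °C, which is ≤ 60 °C, so it is Category SR (Self-Reactive).
The cargo aircraft limit for Category SR is 250 g.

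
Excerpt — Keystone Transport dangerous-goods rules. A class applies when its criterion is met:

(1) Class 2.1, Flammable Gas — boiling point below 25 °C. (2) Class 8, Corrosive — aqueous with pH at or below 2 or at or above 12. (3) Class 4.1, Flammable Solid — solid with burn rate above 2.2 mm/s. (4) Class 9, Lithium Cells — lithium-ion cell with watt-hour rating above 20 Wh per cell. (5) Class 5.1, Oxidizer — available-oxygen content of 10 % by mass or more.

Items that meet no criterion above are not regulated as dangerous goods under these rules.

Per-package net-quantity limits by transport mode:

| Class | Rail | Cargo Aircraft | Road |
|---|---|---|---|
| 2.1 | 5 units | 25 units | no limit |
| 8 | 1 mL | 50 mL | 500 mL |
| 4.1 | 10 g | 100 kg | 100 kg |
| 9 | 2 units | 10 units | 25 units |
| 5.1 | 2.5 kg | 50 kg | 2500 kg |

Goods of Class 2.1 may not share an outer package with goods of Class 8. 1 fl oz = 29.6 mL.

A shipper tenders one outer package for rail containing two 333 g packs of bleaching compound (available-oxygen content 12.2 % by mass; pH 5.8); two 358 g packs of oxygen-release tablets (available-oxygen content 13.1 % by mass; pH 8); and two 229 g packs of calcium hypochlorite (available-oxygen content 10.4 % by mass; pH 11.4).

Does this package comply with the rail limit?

Bleaching compound: available-oxygen content 12.2 % by mass ≥ 10 % by mass → Class 5.1 (Oxidizer).
The oxygen-release tablets have available-oxygen content 13.1 % by mass, which is ≥ 10 % by mass, so they are Class 5.1 (Oxidizer).
The calcium hypochlorite has available-oxygen content 10.4 % by mass, which is ≥ 10 % by mass, so it is Class 5.1 (Oxidizer).
Total Class 5.1: (two 333 g packs = 666 g) + (two 358 g packs = 716 g) + (two 229 g packs = 458 g) = 1.84 kg.
1.84 kg is within the rail limit of 2.5 kg for Class 5.1.

Yes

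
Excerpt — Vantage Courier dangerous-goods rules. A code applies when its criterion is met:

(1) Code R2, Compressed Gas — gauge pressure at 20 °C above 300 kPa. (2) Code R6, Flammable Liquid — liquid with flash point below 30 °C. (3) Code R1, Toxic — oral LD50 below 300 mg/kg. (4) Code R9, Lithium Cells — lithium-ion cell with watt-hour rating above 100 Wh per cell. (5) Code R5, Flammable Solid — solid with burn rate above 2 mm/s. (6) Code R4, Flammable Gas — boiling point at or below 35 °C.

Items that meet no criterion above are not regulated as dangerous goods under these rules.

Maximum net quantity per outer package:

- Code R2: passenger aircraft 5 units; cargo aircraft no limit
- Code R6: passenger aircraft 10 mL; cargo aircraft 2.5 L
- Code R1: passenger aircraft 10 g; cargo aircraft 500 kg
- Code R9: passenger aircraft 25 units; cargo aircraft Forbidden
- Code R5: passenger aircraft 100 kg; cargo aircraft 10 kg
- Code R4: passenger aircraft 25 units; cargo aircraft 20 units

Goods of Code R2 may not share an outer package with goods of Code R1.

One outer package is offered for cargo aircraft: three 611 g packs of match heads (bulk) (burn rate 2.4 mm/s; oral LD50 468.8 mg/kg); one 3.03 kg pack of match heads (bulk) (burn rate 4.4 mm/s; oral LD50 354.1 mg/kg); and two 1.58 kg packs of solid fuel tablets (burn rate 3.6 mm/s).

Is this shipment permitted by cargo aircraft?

Yes

Match heads (bulk): burn rate 2.4 mm/s > 2 mm/s → Code R5 (Flammable Solid).
With burn rate 4.4 mm/s (> 2 mm/s), the match heads (bulk) fall in Code R5.
With burn rate 3.6 mm/s (> 2 mm/s), the solid fuel tablets fall in Code R5.
Code R5 net quantity: (three 611 g packs = 1.833 kg) + 3.03 kg + (two 1.58 kg packs = 3.16 kg) = 8.023 kg.
8.023 kg ≤ 10 kg (cargo aircraft limit, Code R5) — within limit.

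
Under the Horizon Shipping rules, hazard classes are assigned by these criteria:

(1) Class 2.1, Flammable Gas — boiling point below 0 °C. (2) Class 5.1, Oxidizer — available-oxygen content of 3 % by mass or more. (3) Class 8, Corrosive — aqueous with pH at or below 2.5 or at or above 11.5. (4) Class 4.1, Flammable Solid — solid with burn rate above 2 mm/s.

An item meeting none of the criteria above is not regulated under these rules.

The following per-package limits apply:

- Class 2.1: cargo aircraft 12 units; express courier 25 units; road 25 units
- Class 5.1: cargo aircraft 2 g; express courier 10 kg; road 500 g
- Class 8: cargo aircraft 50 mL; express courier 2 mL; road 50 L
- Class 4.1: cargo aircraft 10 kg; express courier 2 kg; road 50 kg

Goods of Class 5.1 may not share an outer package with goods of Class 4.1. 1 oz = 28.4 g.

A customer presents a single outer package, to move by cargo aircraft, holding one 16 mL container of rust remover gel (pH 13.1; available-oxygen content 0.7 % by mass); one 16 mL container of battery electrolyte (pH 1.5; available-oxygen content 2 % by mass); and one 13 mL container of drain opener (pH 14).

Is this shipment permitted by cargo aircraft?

The rust remover gel has pH 13.1, which is ≥ 11.5, so it is Class 8 (Corrosive).
pH 1.5 meets the Class 8 criterion (Corrosive), so the battery electrolyte is Class 8.
pH 14 meets the Class 8 criterion (Corrosive), so the drain opener is Class 8.
Total Class 8: 16 mL + 16 mL + 13 mL = 45 mL.
45 mL is within the cargo aircraft limit of 50 mL for Class 8.

Yes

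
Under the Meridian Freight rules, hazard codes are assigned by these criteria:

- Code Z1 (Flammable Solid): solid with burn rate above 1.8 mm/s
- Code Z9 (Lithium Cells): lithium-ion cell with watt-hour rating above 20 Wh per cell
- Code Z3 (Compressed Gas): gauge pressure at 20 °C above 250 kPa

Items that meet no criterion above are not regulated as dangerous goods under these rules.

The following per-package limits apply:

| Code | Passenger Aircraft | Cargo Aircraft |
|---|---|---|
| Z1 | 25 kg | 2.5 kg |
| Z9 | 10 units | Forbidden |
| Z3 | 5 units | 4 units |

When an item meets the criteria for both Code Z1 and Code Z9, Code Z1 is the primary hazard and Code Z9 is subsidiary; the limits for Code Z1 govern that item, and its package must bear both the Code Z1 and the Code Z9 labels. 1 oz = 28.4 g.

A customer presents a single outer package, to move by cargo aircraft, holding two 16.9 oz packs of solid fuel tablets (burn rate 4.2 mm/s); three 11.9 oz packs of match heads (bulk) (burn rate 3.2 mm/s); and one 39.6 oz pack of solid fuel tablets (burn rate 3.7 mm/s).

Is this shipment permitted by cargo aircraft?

No

Solid fuel tablets: burn rate 4.2 mm/s > 1.8 mm/s → Code Z1 (Flammable Solid).
The match heads (bulk) have burn rate 3.2 mm/s, which is > 1.8 mm/s, so they are Code Z1 (Flammable Solid).
The solid fuel tablets have burn rate 3.7 mm/s, which is > 1.8 mm/s, so they are Code Z1 (Flammable Solid).
Code Z1 net quantity: (two 16.9 oz packs = 959.92 g) + (three 11.9 oz packs = 1013.88 g) + (one 39.6 oz pack = 1124.64 g) = 3098.44 g.
That exceeds the Code Z1 cargo aircraft limit of 2.5 kg.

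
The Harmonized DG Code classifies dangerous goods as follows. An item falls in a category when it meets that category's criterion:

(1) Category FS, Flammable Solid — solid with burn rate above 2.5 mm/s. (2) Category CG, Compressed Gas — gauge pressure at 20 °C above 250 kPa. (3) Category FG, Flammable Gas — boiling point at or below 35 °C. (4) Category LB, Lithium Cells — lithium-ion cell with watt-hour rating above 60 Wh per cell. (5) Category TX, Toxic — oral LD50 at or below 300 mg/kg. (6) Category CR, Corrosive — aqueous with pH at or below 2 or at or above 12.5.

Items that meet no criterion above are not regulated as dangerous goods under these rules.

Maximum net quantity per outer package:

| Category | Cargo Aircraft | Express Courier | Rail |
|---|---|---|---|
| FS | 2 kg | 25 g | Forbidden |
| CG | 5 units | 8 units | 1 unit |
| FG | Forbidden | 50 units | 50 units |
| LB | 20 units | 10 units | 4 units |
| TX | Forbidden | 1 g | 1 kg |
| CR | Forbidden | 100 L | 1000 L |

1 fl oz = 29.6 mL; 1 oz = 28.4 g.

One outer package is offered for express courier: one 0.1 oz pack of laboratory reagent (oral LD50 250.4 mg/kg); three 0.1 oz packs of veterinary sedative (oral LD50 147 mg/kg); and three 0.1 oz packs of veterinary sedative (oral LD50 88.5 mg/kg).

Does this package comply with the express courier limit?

Oral LD50 250.4 mg/kg meets the Category TX criterion (Toxic), so the laboratory reagent is Category TX.
The veterinary sedative has oral LD50 147 mg/kg, which is ≤ 300 mg/kg, so it is Category TX (Toxic).
With oral LD50 88.5 mg/kg (≤ 300 mg/kg), the veterinary sedative falls in Category TX.
Category TX net quantity: (one 0.1 oz pack = 2.84 g) + (three 0.1 oz packs = 8.52 g) + (three 0.1 oz packs = 8.52 g) = 19.88 g.
19.88 g exceeds the express courier limit of 1 g for Category TX.

No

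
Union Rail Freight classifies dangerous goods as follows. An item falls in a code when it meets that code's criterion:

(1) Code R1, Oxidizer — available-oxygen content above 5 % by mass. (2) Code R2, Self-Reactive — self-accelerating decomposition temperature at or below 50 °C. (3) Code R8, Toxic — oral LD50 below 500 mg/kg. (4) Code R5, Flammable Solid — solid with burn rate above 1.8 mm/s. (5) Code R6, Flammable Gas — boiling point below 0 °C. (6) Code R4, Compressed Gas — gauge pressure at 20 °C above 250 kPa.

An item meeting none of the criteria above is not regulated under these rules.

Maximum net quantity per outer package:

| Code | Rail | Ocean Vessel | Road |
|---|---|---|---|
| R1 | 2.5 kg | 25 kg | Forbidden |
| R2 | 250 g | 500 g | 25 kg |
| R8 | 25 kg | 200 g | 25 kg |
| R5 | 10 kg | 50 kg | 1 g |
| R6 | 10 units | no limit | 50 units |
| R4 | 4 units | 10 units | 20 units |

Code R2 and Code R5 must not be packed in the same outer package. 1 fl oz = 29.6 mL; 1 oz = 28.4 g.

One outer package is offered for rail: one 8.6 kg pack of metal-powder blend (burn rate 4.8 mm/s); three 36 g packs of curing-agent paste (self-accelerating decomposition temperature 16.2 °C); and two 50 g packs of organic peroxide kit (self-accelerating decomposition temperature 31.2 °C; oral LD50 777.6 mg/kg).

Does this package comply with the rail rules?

No

The metal-powder blend has burn rate 4.8 mm/s, which is > 1.8 mm/s, so it is Code R5 (Flammable Solid).
With self-accelerating decomposition temperature 16.2 °C (≤ 50 °C), the curing-agent paste falls in Code R2.
With self-accelerating decomposition temperature 31.2 °C (≤ 50 °C), the organic peroxide kit falls in Code R2.
Code R2 net quantity: (three 36 g packs = 108 g) + (two 50 g packs = 100 g) = 208 g.
That is within the Code R2 rail limit of 250 g.
Code R5 quantity: 8.6 kg.
8.6 kg is within the rail limit of 10 kg for Code R5.
Code R2 and Code R5 may not share an outer package.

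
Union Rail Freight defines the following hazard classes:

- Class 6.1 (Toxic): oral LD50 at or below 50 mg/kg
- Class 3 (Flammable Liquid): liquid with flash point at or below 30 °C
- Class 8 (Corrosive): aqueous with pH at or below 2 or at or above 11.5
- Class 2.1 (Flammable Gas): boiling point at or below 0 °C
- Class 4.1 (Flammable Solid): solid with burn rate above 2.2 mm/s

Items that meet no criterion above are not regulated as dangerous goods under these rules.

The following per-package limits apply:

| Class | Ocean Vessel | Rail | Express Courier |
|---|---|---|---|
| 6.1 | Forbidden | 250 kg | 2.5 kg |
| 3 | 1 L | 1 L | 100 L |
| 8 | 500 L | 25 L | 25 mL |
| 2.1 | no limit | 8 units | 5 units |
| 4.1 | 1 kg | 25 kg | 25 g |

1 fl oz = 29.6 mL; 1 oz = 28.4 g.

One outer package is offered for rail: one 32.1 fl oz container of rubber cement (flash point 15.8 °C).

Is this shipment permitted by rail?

Yes

With flash point 15.8 °C (≤ 30 °C), the rubber cement falls in Class 3.
Class 3 quantity: one 32.1 fl oz container = 950.16 mL.
950.16 mL is within the rail limit of 1 L for Class 3.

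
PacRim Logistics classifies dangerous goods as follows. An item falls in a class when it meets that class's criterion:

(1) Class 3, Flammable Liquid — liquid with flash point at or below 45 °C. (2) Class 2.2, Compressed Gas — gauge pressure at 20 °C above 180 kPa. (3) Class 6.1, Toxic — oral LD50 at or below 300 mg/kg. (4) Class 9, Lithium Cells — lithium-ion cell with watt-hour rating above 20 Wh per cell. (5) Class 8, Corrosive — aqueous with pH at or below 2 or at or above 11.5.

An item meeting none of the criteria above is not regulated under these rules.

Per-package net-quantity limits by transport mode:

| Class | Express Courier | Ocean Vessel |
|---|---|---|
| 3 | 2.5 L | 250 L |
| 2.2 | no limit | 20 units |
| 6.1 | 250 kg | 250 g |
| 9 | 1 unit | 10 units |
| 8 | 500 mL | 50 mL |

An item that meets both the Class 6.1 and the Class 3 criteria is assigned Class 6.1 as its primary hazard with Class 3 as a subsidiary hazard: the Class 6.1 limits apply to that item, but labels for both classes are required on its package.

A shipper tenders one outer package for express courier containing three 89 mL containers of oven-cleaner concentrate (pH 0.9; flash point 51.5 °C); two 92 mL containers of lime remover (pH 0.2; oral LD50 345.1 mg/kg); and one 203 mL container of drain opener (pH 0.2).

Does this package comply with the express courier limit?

No

pH 0.9 meets the Class 8 criterion (Corrosive), so the oven-cleaner concentrate is Class 8.
Lime remover: pH 0.2 ≤ 2 → Class 8 (Corrosive).
With pH 0.2 (≤ 2), the drain opener falls in Class 8.
Class 8 net quantity: (three 89 mL containers = 267 mL) + (two 92 mL containers = 184 mL) + 203 mL = 654 mL.
That exceeds the Class 8 express courier limit of 500 mL.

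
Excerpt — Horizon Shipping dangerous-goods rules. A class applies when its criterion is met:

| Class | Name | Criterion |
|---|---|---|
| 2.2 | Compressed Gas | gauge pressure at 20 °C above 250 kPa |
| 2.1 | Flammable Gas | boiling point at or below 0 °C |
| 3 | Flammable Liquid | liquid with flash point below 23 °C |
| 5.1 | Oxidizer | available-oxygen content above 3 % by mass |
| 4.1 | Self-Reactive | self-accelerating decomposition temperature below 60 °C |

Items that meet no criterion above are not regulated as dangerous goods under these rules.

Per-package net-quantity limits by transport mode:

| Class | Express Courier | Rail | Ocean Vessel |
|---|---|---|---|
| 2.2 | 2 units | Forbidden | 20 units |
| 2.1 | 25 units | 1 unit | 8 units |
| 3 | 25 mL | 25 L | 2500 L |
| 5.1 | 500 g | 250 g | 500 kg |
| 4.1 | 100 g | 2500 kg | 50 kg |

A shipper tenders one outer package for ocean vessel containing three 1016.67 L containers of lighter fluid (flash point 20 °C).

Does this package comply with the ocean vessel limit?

Flash point 20 °C meets the Class 3 criterion (Flammable Liquid), so the lighter fluid is Class 3.
Class 3 quantity: three 1016.67 L containers = 3050.01 L.
That exceeds the Class 3 ocean vessel limit of 2500 L.

No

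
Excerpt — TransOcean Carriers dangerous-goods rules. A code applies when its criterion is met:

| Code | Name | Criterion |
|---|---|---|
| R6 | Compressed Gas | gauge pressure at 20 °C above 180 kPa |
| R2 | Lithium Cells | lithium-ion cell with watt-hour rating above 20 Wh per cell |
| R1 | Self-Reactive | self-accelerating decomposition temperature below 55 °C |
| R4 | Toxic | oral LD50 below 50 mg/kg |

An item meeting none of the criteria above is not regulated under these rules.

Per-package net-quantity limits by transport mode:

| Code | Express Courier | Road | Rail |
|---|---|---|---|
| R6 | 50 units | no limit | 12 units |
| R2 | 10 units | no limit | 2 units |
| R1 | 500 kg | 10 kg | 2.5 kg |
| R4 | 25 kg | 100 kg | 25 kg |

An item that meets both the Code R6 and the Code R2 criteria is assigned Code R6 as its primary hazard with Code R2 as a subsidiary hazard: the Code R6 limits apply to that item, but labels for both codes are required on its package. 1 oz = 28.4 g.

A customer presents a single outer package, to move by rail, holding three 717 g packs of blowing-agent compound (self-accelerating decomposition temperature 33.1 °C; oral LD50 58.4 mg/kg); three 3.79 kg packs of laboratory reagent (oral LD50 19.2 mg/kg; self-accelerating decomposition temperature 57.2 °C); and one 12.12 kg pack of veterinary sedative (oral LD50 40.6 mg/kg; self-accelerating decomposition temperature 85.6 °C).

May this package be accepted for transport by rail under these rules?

Yes

Self-accelerating decomposition temperature 33.1 °C meets the Code R1 criterion (Self-Reactive), so the blowing-agent compound is Code R1.
With oral LD50 19.2 mg/kg (< 50 mg/kg), the laboratory reagent falls in Code R4.
With oral LD50 40.6 mg/kg (< 50 mg/kg), the veterinary sedative falls in Code R4.
Code R4 net quantity: (three 3.79 kg packs = 11.37 kg) + 12.12 kg = 23.49 kg.
That is within the Code R4 rail limit of 25 kg.
Code R1 quantity: three 717 g packs = 2.151 kg.
2.151 kg is within the rail limit of 2.5 kg for Code R1.
Every hazard code is within its rail limit and no segregation rule is violated.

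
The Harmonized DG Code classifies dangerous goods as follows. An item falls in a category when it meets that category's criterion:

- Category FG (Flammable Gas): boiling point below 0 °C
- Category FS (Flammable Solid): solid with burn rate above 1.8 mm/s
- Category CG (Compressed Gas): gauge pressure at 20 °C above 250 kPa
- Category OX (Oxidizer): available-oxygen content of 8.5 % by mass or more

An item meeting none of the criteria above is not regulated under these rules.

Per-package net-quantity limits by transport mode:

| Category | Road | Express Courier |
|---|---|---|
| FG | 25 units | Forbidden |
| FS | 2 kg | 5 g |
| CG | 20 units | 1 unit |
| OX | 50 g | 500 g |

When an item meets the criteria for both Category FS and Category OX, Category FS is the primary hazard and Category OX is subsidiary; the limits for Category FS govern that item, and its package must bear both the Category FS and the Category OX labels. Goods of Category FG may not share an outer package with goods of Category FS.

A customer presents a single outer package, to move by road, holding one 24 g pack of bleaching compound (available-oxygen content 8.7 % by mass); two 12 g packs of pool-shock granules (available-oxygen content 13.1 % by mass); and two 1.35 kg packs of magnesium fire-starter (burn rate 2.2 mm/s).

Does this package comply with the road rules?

The bleaching compound has available-oxygen content 8.7 % by mass, which is ≥ 8.5 % by mass, so it is Category OX (Oxidizer).
Available-oxygen content 13.1 % by mass meets the Category OX criterion (Oxidizer), so the pool-shock granules are Category OX.
The magnesium fire-starter has burn rate 2.2 mm/s, which is > 1.8 mm/s, so it is Category FS (Flammable Solid).
Category OX net quantity: 24 g + (two 12 g packs = 24 g) = 48 g.
That is within the Category OX road limit of 50 g.
Category FS quantity: two 1.35 kg packs = 2.7 kg.
2.7 kg exceeds the road limit of 2 kg for Category FS.
The segregation rule (Category FG with Category FS) does not apply to Category OX with Category FS.

No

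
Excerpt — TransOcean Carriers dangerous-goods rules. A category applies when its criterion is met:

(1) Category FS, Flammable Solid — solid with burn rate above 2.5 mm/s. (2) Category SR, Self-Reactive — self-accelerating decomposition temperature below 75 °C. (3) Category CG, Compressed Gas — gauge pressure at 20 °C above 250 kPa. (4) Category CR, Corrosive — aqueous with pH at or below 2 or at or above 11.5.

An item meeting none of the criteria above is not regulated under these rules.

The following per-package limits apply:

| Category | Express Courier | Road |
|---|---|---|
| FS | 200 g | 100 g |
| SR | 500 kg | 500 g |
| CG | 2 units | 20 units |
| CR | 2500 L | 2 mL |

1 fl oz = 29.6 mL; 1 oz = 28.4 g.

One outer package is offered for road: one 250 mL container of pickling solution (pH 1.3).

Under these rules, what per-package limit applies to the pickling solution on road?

With pH 1.3 (≤ 2), the pickling solution falls in Category CR.
The road limit for Category CR is 2 mL.

2 mL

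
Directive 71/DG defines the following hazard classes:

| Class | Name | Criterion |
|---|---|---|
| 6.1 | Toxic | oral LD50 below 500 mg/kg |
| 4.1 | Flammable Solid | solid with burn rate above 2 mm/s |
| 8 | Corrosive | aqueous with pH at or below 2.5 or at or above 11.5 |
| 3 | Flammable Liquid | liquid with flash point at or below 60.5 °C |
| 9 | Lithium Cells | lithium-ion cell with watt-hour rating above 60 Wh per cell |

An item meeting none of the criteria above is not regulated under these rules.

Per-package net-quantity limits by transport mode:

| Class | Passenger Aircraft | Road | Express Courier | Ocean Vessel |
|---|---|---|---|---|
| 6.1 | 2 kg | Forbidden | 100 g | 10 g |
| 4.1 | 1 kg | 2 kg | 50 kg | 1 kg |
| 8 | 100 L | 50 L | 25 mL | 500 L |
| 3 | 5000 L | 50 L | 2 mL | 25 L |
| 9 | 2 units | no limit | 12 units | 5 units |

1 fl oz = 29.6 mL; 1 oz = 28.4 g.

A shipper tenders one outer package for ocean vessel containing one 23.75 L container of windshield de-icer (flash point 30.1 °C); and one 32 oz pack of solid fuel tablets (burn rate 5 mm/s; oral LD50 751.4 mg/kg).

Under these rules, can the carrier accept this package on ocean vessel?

With flash point 30.1 °C (≤ 60.5 °C), the windshield de-icer falls in Class 3.
Burn rate 5 mm/s meets the Class 4.1 criterion (Flammable Solid), so the solid fuel tablets are Class 4.1.
Class 4.1 quantity: one 32 oz pack = 908.8 g.
908.8 g ≤ 1 kg (ocean vessel limit, Class 4.1) — within limit.
Class 3 quantity: 23.75 L.
23.75 L is within the ocean vessel limit of 25 L for Class 3.
Every hazard class is within its ocean vessel limit and no segregation rule is violated.

Yes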